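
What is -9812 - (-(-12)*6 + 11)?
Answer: -9895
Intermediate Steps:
-9812 - (-(-12)*6 + 11) = -9812 - (-4*(-18) + 11) = -9812 - (72 + 11) = -9812 - 1*83 = -9812 - 83 = -9895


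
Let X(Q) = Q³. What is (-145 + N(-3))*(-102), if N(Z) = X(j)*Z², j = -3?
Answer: 39576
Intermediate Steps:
N(Z) = -27*Z² (N(Z) = (-3)³*Z² = -27*Z²)
(-145 + N(-3))*(-102) = (-145 - 27*(-3)²)*(-102) = (-145 - 27*9)*(-102) = (-145 - 243)*(-102) = -388*(-102) = 39576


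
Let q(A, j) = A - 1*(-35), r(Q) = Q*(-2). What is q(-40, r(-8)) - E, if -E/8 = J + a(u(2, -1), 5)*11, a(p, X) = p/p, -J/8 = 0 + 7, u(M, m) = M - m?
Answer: -365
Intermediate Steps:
r(Q) = -2*Q
q(A, j) = 35 + A (q(A, j) = A + 35 = 35 + A)
J = -56 (J = -8*(0 + 7) = -8*7 = -56)
a(p, X) = 1
E = 360 (E = -8*(-56 + 1*11) = -8*(-56 + 11) = -8*(-45) = 360)
q(-40, r(-8)) - E = (35 - 40) - 1*360 = -5 - 360 = -365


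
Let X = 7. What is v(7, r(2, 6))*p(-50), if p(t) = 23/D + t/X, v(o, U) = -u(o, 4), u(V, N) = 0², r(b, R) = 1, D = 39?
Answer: 0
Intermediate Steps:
u(V, N) = 0
v(o, U) = 0 (v(o, U) = -1*0 = 0)
p(t) = 23/39 + t/7
v(7, r(2, 6))*p(-50) = 0*(23/39 + (⅐)*(-50)) = 0*(23/39 - 50/7) = 0*(-1789/273) = 0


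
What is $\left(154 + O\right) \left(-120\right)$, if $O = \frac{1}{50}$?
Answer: $- \frac{92412}{5} \approx -18482.0$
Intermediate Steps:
$O = \frac{1}{50} \approx 0.02$
$\left(154 + O\right) \left(-120\right) = \left(154 + \frac{1}{50}\right) \left(-120\right) = \frac{7701}{50} \left(-120\right) = - \frac{92412}{5}$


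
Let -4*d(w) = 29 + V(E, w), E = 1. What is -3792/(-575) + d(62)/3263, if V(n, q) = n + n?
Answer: 49475359/7504900 ≈ 6.5924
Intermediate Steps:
V(n, q) = 2*n
d(w) = -31/4 (d(w) = -(29 + 2*1)/4 = -(29 + 2)/4 = -1/4*31 = -31/4)
-3792/(-575) + d(62)/3263 = -3792/(-575) - 31/4/3263 = -3792*(-1/575) - 31/4*1/3263 = 3792/575 - 31/13052 = 49475359/7504900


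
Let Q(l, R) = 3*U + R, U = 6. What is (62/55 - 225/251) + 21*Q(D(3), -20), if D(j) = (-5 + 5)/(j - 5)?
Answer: -576623/13805 ≈ -41.769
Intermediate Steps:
D(j) = 0 (D(j) = 0/(-5 + j) = 0)
Q(l, R) = 18 + R (Q(l, R) = 3*6 + R = 18 + R)
(62/55 - 225/251) + 21*Q(D(3), -20) = (62/55 - 225/251) + 21*(18 - 20) = (62*(1/55) - 225*1/251) + 21*(-2) = (62/55 - 225/251) - 42 = 3187/13805 - 42 = -576623/13805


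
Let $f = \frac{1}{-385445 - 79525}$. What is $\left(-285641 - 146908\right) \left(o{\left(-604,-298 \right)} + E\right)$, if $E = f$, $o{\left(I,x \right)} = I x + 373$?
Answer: $- \frac{12091808392526967}{154990} \approx -7.8017 \cdot 10^{10}$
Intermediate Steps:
$o{\left(I,x \right)} = 373 + I x$
$f = - \frac{1}{464970}$ ($f = \frac{1}{-464970} = - \frac{1}{464970} \approx -2.1507 \cdot 10^{-6}$)
$E = - \frac{1}{464970} \approx -2.1507 \cdot 10^{-6}$
$\left(-285641 - 146908\right) \left(o{\left(-604,-298 \right)} + E\right) = \left(-285641 - 146908\right) \left(\left(373 - -179992\right) - \frac{1}{464970}\right) = - 432549 \left(\left(373 + 179992\right) - \frac{1}{464970}\right) = - 432549 \left(180365 - \frac{1}{464970}\right) = \left(-432549\right) \frac{83864314049}{464970} = - \frac{12091808392526967}{154990}$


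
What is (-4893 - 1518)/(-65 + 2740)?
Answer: -6411/2675 ≈ -2.3966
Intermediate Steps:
(-4893 - 1518)/(-65 + 2740) = -6411/2675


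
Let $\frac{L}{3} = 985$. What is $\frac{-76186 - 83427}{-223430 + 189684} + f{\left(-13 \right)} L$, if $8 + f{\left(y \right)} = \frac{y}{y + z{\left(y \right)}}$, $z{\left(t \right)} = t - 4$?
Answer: $- \frac{377192037}{16873} \approx -22355.0$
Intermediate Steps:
$L = 2955$ ($L = 3 \cdot 985 = 2955$)
$z{\left(t \right)} = -4 + t$ ($z{\left(t \right)} = t - 4 = -4 + t$)
$f{\left(y \right)} = -8 + \frac{y}{-4 + 2 y}$ ($f{\left(y \right)} = -8 + \frac{y}{y + \left(-4 + y\right)} = -8 + \frac{y}{-4 + 2 y}$)
$\frac{-76186 - 83427}{-223430 + 189684} + f{\left(-13 \right)} L = \frac{-76186 - 83427}{-223430 + 189684} + \frac{32 - -195}{2 \left(-2 - 13\right)} 2955 = - \frac{159613}{-33746} + \frac{32 + 195}{2 \left(-15\right)} 2955 = \left(-159613\right) \left(- \frac{1}{33746}\right) + \frac{1}{2} \left(- \frac{1}{15}\right) 227 \cdot 2955 = \frac{159613}{33746} - \frac{44719}{2} = - \frac{377192037}{16873}$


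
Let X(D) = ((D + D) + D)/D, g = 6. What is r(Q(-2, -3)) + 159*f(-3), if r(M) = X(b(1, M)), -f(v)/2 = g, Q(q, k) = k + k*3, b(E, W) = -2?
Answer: -1905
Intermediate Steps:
Q(q, k) = 4*k (Q(q, k) = k + 3*k = 4*k)
X(D) = 3 (X(D) = (2*D + D)/D = (3*D)/D = 3)
f(v) = -12 (f(v) = -2*6 = -12)
r(M) = 3
r(Q(-2, -3)) + 159*f(-3) = 3 + 159*(-12) = 3 - 1908 = -1905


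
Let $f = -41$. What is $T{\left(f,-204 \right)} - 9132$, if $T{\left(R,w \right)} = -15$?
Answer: $-9147$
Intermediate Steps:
$T{\left(f,-204 \right)} - 9132 = -15 - 9132 = -9147$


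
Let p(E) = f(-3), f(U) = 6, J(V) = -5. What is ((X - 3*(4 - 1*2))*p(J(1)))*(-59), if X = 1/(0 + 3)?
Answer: 2006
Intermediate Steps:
p(E) = 6
X = 1/3 ≈ 0.33333
((X - 3*(4 - 1*2))*p(J(1)))*(-59) = ((1/3 - 3*(4 - 1*2))*6)*(-59) = ((1/3 - 3*(4 - 2))*6)*(-59) = ((1/3 - 3*2)*6)*(-59) = ((1/3 - 6)*6)*(-59) = -17/3*6*(-59) = -34*(-59) = 2006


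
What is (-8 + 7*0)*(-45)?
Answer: 360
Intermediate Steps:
(-8 + 7*0)*(-45) = (-8 + 0)*(-45) = -8*(-45) = 360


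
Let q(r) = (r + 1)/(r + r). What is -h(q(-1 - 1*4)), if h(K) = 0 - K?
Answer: ⅖ ≈ 0.40000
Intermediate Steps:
q(r) = (1 + r)/(2*r) (q(r) = (1 + r)/((2*r)) = (1 + r)*(1/(2*r)) = (1 + r)/(2*r))
h(K) = -K
-h(q(-1 - 1*4)) = -(-1)*(1 + (-1 - 1*4))/(2*(-1 - 1*4)) = -(-1)*(1 + (-1 - 4))/(2*(-1 - 4)) = -(-1)*(½)*(1 - 5)/(-5) = -(-1)*(½)*(-⅕)*(-4) = -(-1)*2/5 = -1*(-⅖) = ⅖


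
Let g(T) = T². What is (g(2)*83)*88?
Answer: 29216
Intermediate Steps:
(g(2)*83)*88 = (2²*83)*88 = (4*83)*88 = 332*88 = 29216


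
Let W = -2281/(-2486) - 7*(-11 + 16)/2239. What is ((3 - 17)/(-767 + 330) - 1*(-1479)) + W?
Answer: 3599805083011/2432409298 ≈ 1479.9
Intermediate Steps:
W = 5020149/5566154 (W = -2281*(-1/2486) - 7*5*(1/2239) = 2281/2486 - 35*1/2239 = 2281/2486 - 35/2239 = 5020149/5566154 ≈ 0.90191)
((3 - 17)/(-767 + 330) - 1*(-1479)) + W = ((3 - 17)/(-767 + 330) - 1*(-1479)) + 5020149/5566154 = (-14/(-437) + 1479) + 5020149/5566154 = (-14*(-1/437) + 1479) + 5020149/5566154 = (14/437 + 1479) + 5020149/5566154 = 646337/437 + 5020149/5566154 = 3599805083011/2432409298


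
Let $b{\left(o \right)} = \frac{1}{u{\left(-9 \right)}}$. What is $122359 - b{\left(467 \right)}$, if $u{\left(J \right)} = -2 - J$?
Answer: $\frac{856512}{7} \approx 1.2236 \cdot 10^{5}$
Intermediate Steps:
$b{\left(o \right)} = \frac{1}{7}$ ($b{\left(o \right)} = \frac{1}{-2 - -9} = \frac{1}{-2 + 9} = \frac{1}{7}$)
$122359 - b{\left(467 \right)} = 122359 - \frac{1}{7} = \frac{856512}{7}$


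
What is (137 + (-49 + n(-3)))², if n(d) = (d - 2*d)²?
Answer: 9409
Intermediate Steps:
n(d) = d² (n(d) = (-d)² = d²)
(137 + (-49 + n(-3)))² = (137 + (-49 + (-3)²))² = (137 + (-49 + 9))² = (137 - 40)² = 97² = 9409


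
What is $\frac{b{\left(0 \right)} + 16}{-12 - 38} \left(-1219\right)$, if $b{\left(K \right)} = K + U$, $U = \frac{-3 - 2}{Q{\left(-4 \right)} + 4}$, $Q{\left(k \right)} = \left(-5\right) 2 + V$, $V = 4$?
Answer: $\frac{45103}{100} \approx 451.03$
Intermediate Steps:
$Q{\left(k \right)} = -6$ ($Q{\left(k \right)} = \left(-5\right) 2 + 4 = -10 + 4 = -6$)
$U = \frac{5}{2}$ ($U = \frac{-3 - 2}{-6 + 4} = - \frac{5}{-2} = \left(-5\right) \left(- \frac{1}{2}\right) = \frac{5}{2} \approx 2.5$)
$b{\left(K \right)} = \frac{5}{2} + K$ ($b{\left(K \right)} = K + \frac{5}{2} = \frac{5}{2} + K$)
$\frac{b{\left(0 \right)} + 16}{-12 - 38} \left(-1219\right) = \frac{\left(\frac{5}{2} + 0\right) + 16}{-12 - 38} \left(-1219\right) = \frac{\frac{5}{2} + 16}{-50} \left(-1219\right) = \frac{37}{2} \left(- \frac{1}{50}\right) \left(-1219\right) = \left(- \frac{37}{100}\right) \left(-1219\right) = \frac{45103}{100}$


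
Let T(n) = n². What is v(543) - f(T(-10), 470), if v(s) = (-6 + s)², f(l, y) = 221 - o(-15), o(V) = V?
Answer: 288133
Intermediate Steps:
f(l, y) = 236 (f(l, y) = 221 - 1*(-15) = 221 + 15 = 236)
v(543) - f(T(-10), 470) = (-6 + 543)² - 1*236 = 537² - 236 = 288369 - 236 = 288133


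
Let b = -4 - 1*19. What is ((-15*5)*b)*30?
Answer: 51750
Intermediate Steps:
b = -23 (b = -4 - 19 = -23)
((-15*5)*b)*30 = (-15*5*(-23))*30 = -75*(-23)*30 = 1725*30 = 51750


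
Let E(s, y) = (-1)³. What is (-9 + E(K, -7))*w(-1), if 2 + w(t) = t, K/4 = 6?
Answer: 30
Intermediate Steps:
K = 24 (K = 4*6 = 24)
w(t) = -2 + t
E(s, y) = -1
(-9 + E(K, -7))*w(-1) = (-9 - 1)*(-2 - 1) = -10*(-3) = 30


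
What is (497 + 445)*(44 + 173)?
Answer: 204414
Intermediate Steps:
(497 + 445)*(44 + 173) = 942*217 = 204414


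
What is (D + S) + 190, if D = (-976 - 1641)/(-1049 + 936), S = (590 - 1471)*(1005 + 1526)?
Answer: -251944556/113 ≈ -2.2296e+6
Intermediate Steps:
S = -2229811 (S = -881*2531 = -2229811)
D = 2617/113 (D = -2617/(-113) = -2617*(-1/113) = 2617/113 ≈ 23.159)
(D + S) + 190 = (2617/113 - 2229811) + 190 = -251966026/113 + 190 = -251944556/113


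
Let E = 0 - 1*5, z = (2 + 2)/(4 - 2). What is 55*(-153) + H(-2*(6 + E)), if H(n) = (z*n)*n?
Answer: -8407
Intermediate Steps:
z = 2 (z = 4/2 = 4*(½) = 2)
E = -5 (E = 0 - 5 = -5)
H(n) = 2*n² (H(n) = (2*n)*n = 2*n²)
55*(-153) + H(-2*(6 + E)) = 55*(-153) + 2*(-2*(6 - 5))² = -8415 + 2*(-2*1)² = -8415 + 2*(-2)² = -8415 + 2*4 = -8415 + 8 = -8407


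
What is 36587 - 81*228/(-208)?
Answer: 1907141/52 ≈ 36676.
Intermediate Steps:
36587 - 81*228/(-208) = 36587 - 81*228*(-1/208) = 36587 - 81*(-57)/52 = 36587 - 1*(-4617/52) = 36587 + 4617/52 = 1907141/52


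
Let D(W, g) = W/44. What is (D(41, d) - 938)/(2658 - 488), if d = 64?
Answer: -41231/95480 ≈ -0.43183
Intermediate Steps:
D(W, g) = W/44 (D(W, g) = W*(1/44) = W/44)
(D(41, d) - 938)/(2658 - 488) = ((1/44)*41 - 938)/(2658 - 488) = (41/44 - 938)/2170 = -41231/44*1/2170 = -41231/95480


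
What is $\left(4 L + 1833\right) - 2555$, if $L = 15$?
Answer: $-662$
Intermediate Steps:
$\left(4 L + 1833\right) - 2555 = \left(4 \cdot 15 + 1833\right) - 2555 = \left(60 + 1833\right) - 2555 = 1893 - 2555 = -662$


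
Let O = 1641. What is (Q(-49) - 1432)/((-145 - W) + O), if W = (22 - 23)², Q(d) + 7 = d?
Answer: -1488/1495 ≈ -0.99532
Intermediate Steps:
Q(d) = -7 + d
W = 1 (W = (-1)² = 1)
(Q(-49) - 1432)/((-145 - W) + O) = ((-7 - 49) - 1432)/((-145 - 1*1) + 1641) = (-56 - 1432)/((-145 - 1) + 1641) = -1488/(-146 + 1641) = -1488/1495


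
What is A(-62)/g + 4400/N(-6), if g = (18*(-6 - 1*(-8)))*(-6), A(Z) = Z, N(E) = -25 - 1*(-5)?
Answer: -23729/108 ≈ -219.71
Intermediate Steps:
N(E) = -20 (N(E) = -25 + 5 = -20)
g = -216 (g = (18*(-6 + 8))*(-6) = (18*2)*(-6) = 36*(-6) = -216)
A(-62)/g + 4400/N(-6) = -62/(-216) + 4400/(-20) = -62*(-1/216) + 4400*(-1/20) = 31/108 - 220 = -23729/108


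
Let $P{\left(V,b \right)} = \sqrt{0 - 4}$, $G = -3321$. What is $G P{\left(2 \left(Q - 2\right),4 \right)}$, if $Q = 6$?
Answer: $- 6642 i \approx - 6642.0 i$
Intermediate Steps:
$P{\left(V,b \right)} = 2 i$ ($P{\left(V,b \right)} = \sqrt{-4} = 2 i$)
$G P{\left(2 \left(Q - 2\right),4 \right)} = - 3321 \cdot 2 i = - 6642 i$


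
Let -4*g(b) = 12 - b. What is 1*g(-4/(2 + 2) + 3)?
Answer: -5/2 ≈ -2.5000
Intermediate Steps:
g(b) = -3 + b/4 (g(b) = -(12 - b)/4 = -3 + b/4)
1*g(-4/(2 + 2) + 3) = 1*(-3 + (-4/(2 + 2) + 3)/4) = 1*(-3 + (-4/4 + 3)/4) = 1*(-3 + ((¼)*(-4) + 3)/4) = 1*(-3 + (-1 + 3)/4) = 1*(-3 + (¼)*2) = 1*(-3 + ½) = 1*(-5/2) = -5/2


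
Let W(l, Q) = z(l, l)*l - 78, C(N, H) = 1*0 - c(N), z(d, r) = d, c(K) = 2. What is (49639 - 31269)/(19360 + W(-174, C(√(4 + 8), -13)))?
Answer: 9185/24779 ≈ 0.37068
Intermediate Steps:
C(N, H) = -2 (C(N, H) = 1*0 - 1*2 = 0 - 2 = -2)
W(l, Q) = -78 + l² (W(l, Q) = l*l - 78 = l² - 78 = -78 + l²)
(49639 - 31269)/(19360 + W(-174, C(√(4 + 8), -13))) = (49639 - 31269)/(19360 + (-78 + (-174)²)) = 18370/(19360 + (-78 + 30276)) = 18370/(19360 + 30198) = 18370/49558 = 18370*(1/49558) = 9185/24779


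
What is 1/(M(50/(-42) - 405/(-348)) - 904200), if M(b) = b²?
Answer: -5934096/5365609598975 ≈ -1.1059e-6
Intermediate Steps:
1/(M(50/(-42) - 405/(-348)) - 904200) = 1/((50/(-42) - 405/(-348))² - 904200) = 1/((50*(-1/42) - 405*(-1/348))² - 904200) = 1/((-25/21 + 135/116)² - 904200) = 1/((-65/2436)² - 904200) = 1/(4225/5934096 - 904200) = 1/(-5365609598975/5934096) = -5934096/5365609598975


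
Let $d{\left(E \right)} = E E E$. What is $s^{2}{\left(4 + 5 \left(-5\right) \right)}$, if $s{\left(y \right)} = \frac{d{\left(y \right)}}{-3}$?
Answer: $9529569$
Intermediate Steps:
$d{\left(E \right)} = E^{3}$ ($d{\left(E \right)} = E^{2} E = E^{3}$)
$s{\left(y \right)} = - \frac{y^{3}}{3}$ ($s{\left(y \right)} = \frac{y^{3}}{-3} = y^{3} \left(- \frac{1}{3}\right) = - \frac{y^{3}}{3}$)
$s^{2}{\left(4 + 5 \left(-5\right) \right)} = \left(- \frac{\left(4 + 5 \left(-5\right)\right)^{3}}{3}\right)^{2} = \left(- \frac{\left(4 - 25\right)^{3}}{3}\right)^{2} = \left(- \frac{\left(-21\right)^{3}}{3}\right)^{2} = \left(\left(- \frac{1}{3}\right) \left(-9261\right)\right)^{2} = 3087^{2} = 9529569$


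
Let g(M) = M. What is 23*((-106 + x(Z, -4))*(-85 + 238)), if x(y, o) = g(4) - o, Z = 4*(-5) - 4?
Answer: -344862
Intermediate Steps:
Z = -24 (Z = -20 - 4 = -24)
x(y, o) = 4 - o
23*((-106 + x(Z, -4))*(-85 + 238)) = 23*((-106 + (4 - 1*(-4)))*(-85 + 238)) = 23*((-106 + (4 + 4))*153) = 23*((-106 + 8)*153) = 23*(-98*153) = 23*(-14994) = -344862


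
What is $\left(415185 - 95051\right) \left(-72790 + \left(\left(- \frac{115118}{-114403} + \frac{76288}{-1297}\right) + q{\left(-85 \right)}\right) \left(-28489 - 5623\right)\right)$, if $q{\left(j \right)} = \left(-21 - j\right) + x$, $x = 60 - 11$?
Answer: $- \frac{92882165395398232780}{148380691} \approx -6.2597 \cdot 10^{11}$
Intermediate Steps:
$x = 49$
$q{\left(j \right)} = 28 - j$ ($q{\left(j \right)} = \left(-21 - j\right) + 49 = 28 - j$)
$\left(415185 - 95051\right) \left(-72790 + \left(\left(- \frac{115118}{-114403} + \frac{76288}{-1297}\right) + q{\left(-85 \right)}\right) \left(-28489 - 5623\right)\right) = \left(415185 - 95051\right) \left(-72790 + \left(\left(- \frac{115118}{-114403} + \frac{76288}{-1297}\right) + \left(28 - -85\right)\right) \left(-28489 - 5623\right)\right) = 320134 \left(-72790 + \left(\left(\left(-115118\right) \left(- \frac{1}{114403}\right) + 76288 \left(- \frac{1}{1297}\right)\right) + \left(28 + 85\right)\right) \left(-34112\right)\right) = 320134 \left(-72790 + \left(\left(\frac{115118}{114403} - \frac{76288}{1297}\right) + 113\right) \left(-34112\right)\right) = 320134 \left(-72790 + \left(- \frac{8578268018}{148380691} + 113\right) \left(-34112\right)\right) = 320134 \left(-72790 + \frac{8188750065}{148380691} \left(-34112\right)\right) = 320134 \left(-72790 - \frac{279334642217280}{148380691}\right) = 320134 \left(- \frac{290135272715170}{148380691}\right) = - \frac{92882165395398232780}{148380691}$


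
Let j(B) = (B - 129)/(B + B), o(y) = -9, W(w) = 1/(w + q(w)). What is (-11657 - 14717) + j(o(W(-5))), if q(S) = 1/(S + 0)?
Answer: -79099/3 ≈ -26366.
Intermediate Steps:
q(S) = 1/S
W(w) = 1/(w + 1/w)
j(B) = (-129 + B)/(2*B) (j(B) = (-129 + B)/((2*B)) = (-129 + B)*(1/(2*B)) = (-129 + B)/(2*B))
(-11657 - 14717) + j(o(W(-5))) = (-11657 - 14717) + (½)*(-129 - 9)/(-9) = -26374 + (½)*(-⅑)*(-138) = -26374 + 23/3 = -79099/3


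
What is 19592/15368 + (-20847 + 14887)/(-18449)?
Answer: 56630761/35440529 ≈ 1.5979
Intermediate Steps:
19592/15368 + (-20847 + 14887)/(-18449) = 19592*(1/15368) - 5960*(-1/18449) = 2449/1921 + 5960/18449 = 56630761/35440529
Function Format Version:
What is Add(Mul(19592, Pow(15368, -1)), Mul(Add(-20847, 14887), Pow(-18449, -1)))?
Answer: Rational(56630761, 35440529) ≈ 1.5979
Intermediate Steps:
Add(Mul(19592, Pow(15368, -1)), Mul(Add(-20847, 14887), Pow(-18449, -1))) = Add(Mul(19592, Rational(1, 15368)), Mul(-5960, Rational(-1, 18449))) = Add(Rational(2449, 1921), Rational(5960, 18449)) = Rational(56630761, 35440529)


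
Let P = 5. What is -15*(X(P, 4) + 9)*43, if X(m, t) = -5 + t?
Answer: -5160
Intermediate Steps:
-15*(X(P, 4) + 9)*43 = -15*((-5 + 4) + 9)*43 = -15*(-1 + 9)*43 = -15*8*43 = -120*43 = -5160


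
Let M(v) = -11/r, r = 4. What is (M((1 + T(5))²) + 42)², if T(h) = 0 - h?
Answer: 24649/16 ≈ 1540.6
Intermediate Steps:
T(h) = -h
M(v) = -11/4
(M((1 + T(5))²) + 42)² = (-11/4 + 42)² = (157/4)² = 24649/16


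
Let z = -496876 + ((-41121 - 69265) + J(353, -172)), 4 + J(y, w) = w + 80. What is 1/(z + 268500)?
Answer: -1/338858 ≈ -2.9511e-6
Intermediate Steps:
J(y, w) = 76 + w (J(y, w) = -4 + (w + 80) = -4 + (80 + w) = 76 + w)
z = -607358 (z = -496876 + ((-41121 - 69265) + (76 - 172)) = -496876 + (-110386 - 96) = -496876 - 110482 = -607358)
1/(z + 268500) = 1/(-607358 + 268500) = 1/(-338858) = -1/338858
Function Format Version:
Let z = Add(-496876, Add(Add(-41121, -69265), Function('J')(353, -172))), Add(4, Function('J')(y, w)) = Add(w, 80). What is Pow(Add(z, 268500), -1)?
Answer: Rational(-1, 338858) ≈ -2.9511e-6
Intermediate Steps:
Function('J')(y, w) = Add(76, w) (Function('J')(y, w) = Add(-4, Add(w, 80)) = Add(-4, Add(80, w)) = Add(76, w))
z = -607358 (z = Add(-496876, Add(Add(-41121, -69265), Add(76, -172))) = Add(-496876, Add(-110386, -96)) = Add(-496876, -110482) = -607358)
Pow(Add(z, 268500), -1) = Pow(Add(-607358, 268500), -1) = Pow(-338858, -1) = Rational(-1, 338858)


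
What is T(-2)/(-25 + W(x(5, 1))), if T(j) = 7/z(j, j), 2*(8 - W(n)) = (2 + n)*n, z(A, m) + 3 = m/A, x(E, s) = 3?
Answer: 1/7 ≈ 0.14286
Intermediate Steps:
z(A, m) = -3 + m/A
W(n) = 8 - n*(2 + n)/2 (W(n) = 8 - (2 + n)*n/2 = 8 - n*(2 + n)/2)
T(j) = -7/2 (T(j) = 7/(-3 + j/j) = 7/(-3 + 1) = 7/(-2) = 7*(-1/2) = -7/2)
T(-2)/(-25 + W(x(5, 1))) = -7/2/(-25 + (8 - 1*3 - 1/2*3**2)) = -7/2/(-25 + (8 - 3 - 1/2*9)) = -7/2/(-25 + (8 - 3 - 9/2)) = -7/2/(-25 + 1/2) = -7/2/(-49/2) = -2/49*(-7/2) = 1/7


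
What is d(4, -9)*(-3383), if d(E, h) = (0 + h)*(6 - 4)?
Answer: 60894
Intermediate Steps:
d(E, h) = 2*h (d(E, h) = h*2 = 2*h)
d(4, -9)*(-3383) = (2*(-9))*(-3383) = -18*(-3383) = 60894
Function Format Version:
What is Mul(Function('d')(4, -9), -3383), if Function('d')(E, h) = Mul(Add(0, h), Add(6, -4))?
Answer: 60894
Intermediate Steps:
Function('d')(E, h) = Mul(2, h) (Function('d')(E, h) = Mul(h, 2) = Mul(2, h))
Mul(Function('d')(4, -9), -3383) = Mul(Mul(2, -9), -3383) = Mul(-18, -3383) = 60894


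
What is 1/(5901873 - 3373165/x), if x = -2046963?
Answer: 2046963/12080919034864 ≈ 1.6944e-7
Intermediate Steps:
1/(5901873 - 3373165/x) = 1/(5901873 - 3373165/(-2046963)) = 1/(5901873 - 3373165*(-1/2046963)) = 1/(5901873 + 3373165/2046963) = 1/(12080919034864/2046963) = 2046963/12080919034864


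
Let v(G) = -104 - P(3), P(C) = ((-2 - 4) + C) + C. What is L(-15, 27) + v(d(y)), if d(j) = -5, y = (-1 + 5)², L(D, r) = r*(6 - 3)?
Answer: -23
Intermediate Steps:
L(D, r) = 3*r (L(D, r) = r*3 = 3*r)
y = 16 (y = 4² = 16)
P(C) = -6 + 2*C (P(C) = (-6 + C) + C = -6 + 2*C)
v(G) = -104 (v(G) = -104 - (-6 + 2*3) = -104 - (-6 + 6) = -104 - 1*0 = -104 + 0 = -104)
L(-15, 27) + v(d(y)) = 3*27 - 104 = 81 - 104 = -23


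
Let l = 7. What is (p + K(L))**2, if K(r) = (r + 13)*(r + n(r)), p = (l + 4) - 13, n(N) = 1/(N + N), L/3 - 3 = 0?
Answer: 3150625/81 ≈ 38897.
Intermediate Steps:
L = 9 (L = 9 + 3*0 = 9 + 0 = 9)
n(N) = 1/(2*N)
p = -2 (p = (7 + 4) - 13 = 11 - 13 = -2)
K(r) = (13 + r)*(r + 1/(2*r)) (K(r) = (r + 13)*(r + 1/(2*r)) = (13 + r)*(r + 1/(2*r)))
(p + K(L))**2 = (-2 + (1/2 + 9**2 + 13*9 + (13/2)/9))**2 = (-2 + (1/2 + 81 + 117 + (13/2)*(1/9)))**2 = (-2 + (1/2 + 81 + 117 + 13/18))**2 = (-2 + 1793/9)**2 = (1775/9)**2 = 3150625/81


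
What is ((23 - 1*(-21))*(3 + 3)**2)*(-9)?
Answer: -14256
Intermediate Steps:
((23 - 1*(-21))*(3 + 3)**2)*(-9) = ((23 + 21)*6**2)*(-9) = (44*36)*(-9) = 1584*(-9) = -14256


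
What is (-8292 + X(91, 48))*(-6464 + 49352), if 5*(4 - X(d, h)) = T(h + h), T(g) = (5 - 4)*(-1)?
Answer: -1777235832/5 ≈ -3.5545e+8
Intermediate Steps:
T(g) = -1 (T(g) = 1*(-1) = -1)
X(d, h) = 21/5 (X(d, h) = 4 - 1/5*(-1) = 4 + 1/5 = 21/5)
(-8292 + X(91, 48))*(-6464 + 49352) = (-8292 + 21/5)*(-6464 + 49352) = -41439/5*42888 = -1777235832/5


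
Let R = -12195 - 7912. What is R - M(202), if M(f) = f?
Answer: -20309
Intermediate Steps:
R = -20107
R - M(202) = -20107 - 1*202 = -20107 - 202 = -20309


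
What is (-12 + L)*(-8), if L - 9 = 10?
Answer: -56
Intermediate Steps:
L = 19 (L = 9 + 10 = 19)
(-12 + L)*(-8) = (-12 + 19)*(-8) = 7*(-8) = -56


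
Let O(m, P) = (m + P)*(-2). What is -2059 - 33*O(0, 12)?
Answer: -1267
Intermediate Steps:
O(m, P) = -2*P - 2*m (O(m, P) = (P + m)*(-2) = -2*P - 2*m)
-2059 - 33*O(0, 12) = -2059 - 33*(-2*12 - 2*0) = -2059 - 33*(-24 + 0) = -2059 - 33*(-24) = -2059 + 792 = -1267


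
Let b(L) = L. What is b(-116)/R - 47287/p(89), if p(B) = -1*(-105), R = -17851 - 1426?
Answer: -911539319/2024085 ≈ -450.35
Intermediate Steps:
R = -19277
p(B) = 105
b(-116)/R - 47287/p(89) = -116/(-19277) - 47287/105 = -116*(-1/19277) - 47287*1/105 = 116/19277 - 47287/105 = -911539319/2024085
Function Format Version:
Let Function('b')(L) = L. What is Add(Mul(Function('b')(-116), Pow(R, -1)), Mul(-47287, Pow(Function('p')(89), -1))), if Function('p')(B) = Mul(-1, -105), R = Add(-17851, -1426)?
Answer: Rational(-911539319, 2024085) ≈ -450.35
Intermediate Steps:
R = -19277
Function('p')(B) = 105
Add(Mul(Function('b')(-116), Pow(R, -1)), Mul(-47287, Pow(Function('p')(89), -1))) = Add(Mul(-116, Pow(-19277, -1)), Mul(-47287, Pow(105, -1))) = Add(Mul(-116, Rational(-1, 19277)), Mul(-47287, Rational(1, 105))) = Add(Rational(116, 19277), Rational(-47287, 105)) = Rational(-911539319, 2024085)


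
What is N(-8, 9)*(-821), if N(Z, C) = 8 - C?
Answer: 821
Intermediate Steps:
N(-8, 9)*(-821) = (8 - 1*9)*(-821) = (8 - 9)*(-821) = -1*(-821) = 821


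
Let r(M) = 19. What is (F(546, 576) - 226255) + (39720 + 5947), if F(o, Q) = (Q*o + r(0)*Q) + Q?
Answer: 145428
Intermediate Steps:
F(o, Q) = 20*Q + Q*o (F(o, Q) = (Q*o + 19*Q) + Q = (19*Q + Q*o) + Q = 20*Q + Q*o)
(F(546, 576) - 226255) + (39720 + 5947) = (576*(20 + 546) - 226255) + (39720 + 5947) = (576*566 - 226255) + 45667 = (326016 - 226255) + 45667 = 99761 + 45667 = 145428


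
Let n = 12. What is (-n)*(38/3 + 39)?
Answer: -620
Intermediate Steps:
(-n)*(38/3 + 39) = (-1*12)*(38/3 + 39) = -12*(38*(1/3) + 39) = -12*(38/3 + 39) = -12*155/3 = -620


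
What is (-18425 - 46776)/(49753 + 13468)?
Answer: -65201/63221 ≈ -1.0313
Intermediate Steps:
(-18425 - 46776)/(49753 + 13468) = -65201/63221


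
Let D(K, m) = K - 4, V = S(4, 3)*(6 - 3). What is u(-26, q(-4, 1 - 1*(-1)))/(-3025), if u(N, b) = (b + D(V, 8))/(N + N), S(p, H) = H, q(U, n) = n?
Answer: 7/157300 ≈ 4.4501e-5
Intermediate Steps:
V = 9 (V = 3*(6 - 3) = 3*3 = 9)
D(K, m) = -4 + K
u(N, b) = (5 + b)/(2*N) (u(N, b) = (b + (-4 + 9))/(N + N) = (b + 5)/((2*N)) = (5 + b)*(1/(2*N)) = (5 + b)/(2*N))
u(-26, q(-4, 1 - 1*(-1)))/(-3025) = ((1/2)*(5 + (1 - 1*(-1)))/(-26))/(-3025) = ((1/2)*(-1/26)*(5 + (1 + 1)))*(-1/3025) = ((1/2)*(-1/26)*(5 + 2))*(-1/3025) = ((1/2)*(-1/26)*7)*(-1/3025) = -7/52*(-1/3025) = 7/157300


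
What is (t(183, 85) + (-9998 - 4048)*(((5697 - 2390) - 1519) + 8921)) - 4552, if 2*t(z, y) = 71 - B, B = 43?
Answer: -150423152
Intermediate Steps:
t(z, y) = 14 (t(z, y) = (71 - 1*43)/2 = (71 - 43)/2 = (1/2)*28 = 14)
(t(183, 85) + (-9998 - 4048)*(((5697 - 2390) - 1519) + 8921)) - 4552 = (14 + (-9998 - 4048)*(((5697 - 2390) - 1519) + 8921)) - 4552 = (14 - 14046*((3307 - 1519) + 8921)) - 4552 = (14 - 14046*(1788 + 8921)) - 4552 = (14 - 14046*10709) - 4552 = (14 - 150418614) - 4552 = -150418600 - 4552 = -150423152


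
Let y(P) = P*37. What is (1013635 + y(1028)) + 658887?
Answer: 1710558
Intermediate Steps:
y(P) = 37*P
(1013635 + y(1028)) + 658887 = (1013635 + 37*1028) + 658887 = (1013635 + 38036) + 658887 = 1051671 + 658887 = 1710558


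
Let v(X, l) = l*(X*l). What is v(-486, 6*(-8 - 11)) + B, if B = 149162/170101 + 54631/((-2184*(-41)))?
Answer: -96203135546295005/15231523944 ≈ -6.3161e+6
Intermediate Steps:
v(X, l) = X*l²
B = 22649349859/15231523944 (B = 149162*(1/170101) + 54631/89544 = 149162/170101 + 54631*(1/89544) = 149162/170101 + 54631/89544 = 22649349859/15231523944 ≈ 1.4870)
v(-486, 6*(-8 - 11)) + B = -486*36*(-8 - 11)² + 22649349859/15231523944 = -486*(6*(-19))² + 22649349859/15231523944 = -486*(-114)² + 22649349859/15231523944 = -486*12996 + 22649349859/15231523944 = -6316056 + 22649349859/15231523944 = -96203135546295005/15231523944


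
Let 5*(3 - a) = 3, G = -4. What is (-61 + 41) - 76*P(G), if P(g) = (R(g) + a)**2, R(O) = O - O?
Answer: -11444/25 ≈ -457.76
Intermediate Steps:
R(O) = 0
a = 12/5 (a = 3 - 1/5*3 = 3 - 3/5 = 12/5 ≈ 2.4000)
P(g) = 144/25 (P(g) = (0 + 12/5)**2 = (12/5)**2 = 144/25)
(-61 + 41) - 76*P(G) = (-61 + 41) - 76*144/25 = -20 - 10944/25 = -11444/25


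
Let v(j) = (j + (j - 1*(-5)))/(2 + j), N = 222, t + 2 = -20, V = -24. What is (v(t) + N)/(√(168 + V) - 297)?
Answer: -1493/1900 ≈ -0.78579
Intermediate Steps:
t = -22 (t = -2 - 20 = -22)
v(j) = (5 + 2*j)/(2 + j) (v(j) = (j + (j + 5))/(2 + j) = (j + (5 + j))/(2 + j) = (5 + 2*j)/(2 + j))
(v(t) + N)/(√(168 + V) - 297) = ((5 + 2*(-22))/(2 - 22) + 222)/(√(168 - 24) - 297) = ((5 - 44)/(-20) + 222)/(√144 - 297) = (-1/20*(-39) + 222)/(12 - 297) = (39/20 + 222)/(-285) = (4479/20)*(-1/285) = -1493/1900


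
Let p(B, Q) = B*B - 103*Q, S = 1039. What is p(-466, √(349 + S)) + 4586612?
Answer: 4803768 - 206*√347 ≈ 4.7999e+6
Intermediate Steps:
p(B, Q) = B² - 103*Q
p(-466, √(349 + S)) + 4586612 = ((-466)² - 103*√(349 + 1039)) + 4586612 = (217156 - 206*√347) + 4586612 = 4803768 - 206*√347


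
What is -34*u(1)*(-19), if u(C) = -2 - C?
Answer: -1938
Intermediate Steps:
-34*u(1)*(-19) = -34*(-2 - 1*1)*(-19) = -34*(-2 - 1)*(-19) = -34*(-3)*(-19) = 102*(-19) = -1938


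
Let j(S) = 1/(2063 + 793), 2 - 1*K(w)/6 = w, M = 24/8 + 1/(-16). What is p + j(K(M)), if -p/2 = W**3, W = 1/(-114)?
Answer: 61969/176303736 ≈ 0.00035149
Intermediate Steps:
W = -1/114 ≈ -0.0087719
M = 47/16 (M = 24*(1/8) + 1*(-1/16) = 3 - 1/16 = 47/16 ≈ 2.9375)
K(w) = 12 - 6*w
j(S) = 1/2856
p = 1/740772 (p = -2*(-1/114)**3 = -2*(-1/1481544) = 1/740772 ≈ 1.3499e-6)
p + j(K(M)) = 1/740772 + 1/2856 = 61969/176303736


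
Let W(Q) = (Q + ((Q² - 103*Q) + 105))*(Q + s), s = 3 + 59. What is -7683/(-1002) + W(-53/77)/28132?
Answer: 8633458737285/1072406060726 ≈ 8.0506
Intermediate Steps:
s = 62
W(Q) = (62 + Q)*(105 + Q² - 102*Q) (W(Q) = (Q + ((Q² - 103*Q) + 105))*(Q + 62) = (Q + (105 + Q² - 103*Q))*(62 + Q) = (105 + Q² - 102*Q)*(62 + Q) = (62 + Q)*(105 + Q² - 102*Q))
-7683/(-1002) + W(-53/77)/28132 = -7683/(-1002) + (6510 + (-53/77)³ - (-329607)/77 - 40*(-53/77)²)/28132 = -7683*(-1/1002) + (6510 + (-53*1/77)³ - (-329607)/77 - 40*(-53*1/77)²)*(1/28132) = 2561/334 + (6510 + (-53/77)³ - 6219*(-53/77) - 40*(-53/77)²)*(1/28132) = 2561/334 + (6510 - 148877/456533 + 329607/77 - 40*2809/5929)*(1/28132) = 2561/334 + (6510 - 148877/456533 + 329607/77 - 112360/5929)*(1/28132) = 2561/334 + (4917469136/456533)*(1/28132) = 2561/334 + 1229367284/3210796589 = 8633458737285/1072406060726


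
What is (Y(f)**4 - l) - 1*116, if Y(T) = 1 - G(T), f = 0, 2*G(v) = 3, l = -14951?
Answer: 237361/16 ≈ 14835.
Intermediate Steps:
G(v) = 3/2 (G(v) = (1/2)*3 = 3/2)
Y(T) = -1/2 (Y(T) = 1 - 1*3/2 = 1 - 3/2 = -1/2)
(Y(f)**4 - l) - 1*116 = ((-1/2)**4 - 1*(-14951)) - 1*116 = (1/16 + 14951) - 116 = 239217/16 - 116 = 237361/16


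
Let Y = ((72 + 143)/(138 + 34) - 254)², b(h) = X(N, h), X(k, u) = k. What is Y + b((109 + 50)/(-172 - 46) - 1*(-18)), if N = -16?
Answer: 1021865/16 ≈ 63867.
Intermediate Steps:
b(h) = -16
Y = 1022121/16 (Y = (215/172 - 254)² = (215*(1/172) - 254)² = (5/4 - 254)² = (-1011/4)² = 1022121/16 ≈ 63883.)
Y + b((109 + 50)/(-172 - 46) - 1*(-18)) = 1022121/16 - 16 = 1021865/16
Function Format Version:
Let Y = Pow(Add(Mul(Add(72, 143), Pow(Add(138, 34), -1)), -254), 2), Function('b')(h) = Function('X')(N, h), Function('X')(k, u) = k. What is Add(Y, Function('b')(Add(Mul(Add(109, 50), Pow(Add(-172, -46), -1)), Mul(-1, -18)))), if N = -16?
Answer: Rational(1021865, 16) ≈ 63867.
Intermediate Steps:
Function('b')(h) = -16
Y = Rational(1022121, 16) (Y = Pow(Add(Mul(215, Pow(172, -1)), -254), 2) = Pow(Add(Mul(215, Rational(1, 172)), -254), 2) = Pow(Add(Rational(5, 4), -254), 2) = Pow(Rational(-1011, 4), 2) = Rational(1022121, 16) ≈ 63883.)
Add(Y, Function('b')(Add(Mul(Add(109, 50), Pow(Add(-172, -46), -1)), Mul(-1, -18)))) = Add(Rational(1022121, 16), -16) = Rational(1021865, 16)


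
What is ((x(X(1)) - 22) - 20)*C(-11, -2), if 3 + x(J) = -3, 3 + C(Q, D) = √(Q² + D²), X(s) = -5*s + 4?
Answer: 144 - 240*√5 ≈ -392.66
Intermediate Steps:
X(s) = 4 - 5*s
C(Q, D) = -3 + √(D² + Q²) (C(Q, D) = -3 + √(Q² + D²) = -3 + √(D² + Q²))
x(J) = -6 (x(J) = -3 - 3 = -6)
((x(X(1)) - 22) - 20)*C(-11, -2) = ((-6 - 22) - 20)*(-3 + √((-2)² + (-11)²)) = (-28 - 20)*(-3 + √(4 + 121)) = -48*(-3 + √125) = -48*(-3 + 5*√5) = 144 - 240*√5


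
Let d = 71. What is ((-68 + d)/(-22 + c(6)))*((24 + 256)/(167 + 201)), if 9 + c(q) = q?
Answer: -21/230 ≈ -0.091304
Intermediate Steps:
c(q) = -9 + q
((-68 + d)/(-22 + c(6)))*((24 + 256)/(167 + 201)) = ((-68 + 71)/(-22 + (-9 + 6)))*((24 + 256)/(167 + 201)) = (3/(-22 - 3))*(280/368) = (3/(-25))*(280*(1/368)) = (3*(-1/25))*(35/46) = -3/25*35/46 = -21/230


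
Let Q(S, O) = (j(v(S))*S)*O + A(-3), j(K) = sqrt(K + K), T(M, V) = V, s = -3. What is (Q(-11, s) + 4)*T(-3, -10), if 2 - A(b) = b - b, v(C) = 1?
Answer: -60 - 330*sqrt(2) ≈ -526.69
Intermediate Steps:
A(b) = 2 (A(b) = 2 - (b - b) = 2 - 1*0 = 2 + 0 = 2)
j(K) = sqrt(2)*sqrt(K) (j(K) = sqrt(2*K) = sqrt(2)*sqrt(K))
Q(S, O) = 2 + O*S*sqrt(2) (Q(S, O) = ((sqrt(2)*sqrt(1))*S)*O + 2 = ((sqrt(2)*1)*S)*O + 2 = (sqrt(2)*S)*O + 2 = (S*sqrt(2))*O + 2 = O*S*sqrt(2) + 2 = 2 + O*S*sqrt(2))
(Q(-11, s) + 4)*T(-3, -10) = ((2 - 3*(-11)*sqrt(2)) + 4)*(-10) = ((2 + 33*sqrt(2)) + 4)*(-10) = (6 + 33*sqrt(2))*(-10) = -60 - 330*sqrt(2)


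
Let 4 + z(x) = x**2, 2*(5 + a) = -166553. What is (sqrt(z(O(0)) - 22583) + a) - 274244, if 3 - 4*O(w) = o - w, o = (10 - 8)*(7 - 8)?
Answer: -715051/2 + I*sqrt(361367)/4 ≈ -3.5753e+5 + 150.28*I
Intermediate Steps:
a = -166563/2 (a = -5 + (1/2)*(-166553) = -5 - 166553/2 = -166563/2 ≈ -83282.)
o = -2 (o = 2*(-1) = -2)
O(w) = 5/4 + w/4 (O(w) = 3/4 - (-2 - w)/4 = 3/4 + (1/2 + w/4) = 5/4 + w/4)
z(x) = -4 + x**2
(sqrt(z(O(0)) - 22583) + a) - 274244 = (sqrt((-4 + (5/4 + (1/4)*0)**2) - 22583) - 166563/2) - 274244 = (sqrt((-4 + (5/4 + 0)**2) - 22583) - 166563/2) - 274244 = (sqrt((-4 + (5/4)**2) - 22583) - 166563/2) - 274244 = (sqrt((-4 + 25/16) - 22583) - 166563/2) - 274244 = (sqrt(-39/16 - 22583) - 166563/2) - 274244 = (sqrt(-361367/16) - 166563/2) - 274244 = (I*sqrt(361367)/4 - 166563/2) - 274244 = (-166563/2 + I*sqrt(361367)/4) - 274244 = -715051/2 + I*sqrt(361367)/4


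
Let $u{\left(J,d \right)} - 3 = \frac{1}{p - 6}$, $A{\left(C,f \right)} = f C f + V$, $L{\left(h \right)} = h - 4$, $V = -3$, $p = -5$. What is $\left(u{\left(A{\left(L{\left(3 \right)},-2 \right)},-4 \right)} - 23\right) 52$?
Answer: $- \frac{11492}{11} \approx -1044.7$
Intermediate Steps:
$L{\left(h \right)} = -4 + h$ ($L{\left(h \right)} = h - 4 = -4 + h$)
$A{\left(C,f \right)} = -3 + C f^{2}$ ($A{\left(C,f \right)} = f C f - 3 = C f f - 3 = C f^{2} - 3 = -3 + C f^{2}$)
$u{\left(J,d \right)} = \frac{32}{11}$ ($u{\left(J,d \right)} = 3 + \frac{1}{-5 - 6} = 3 + \frac{1}{-11} = 3 - \frac{1}{11} = \frac{32}{11}$)
$\left(u{\left(A{\left(L{\left(3 \right)},-2 \right)},-4 \right)} - 23\right) 52 = \left(\frac{32}{11} - 23\right) 52 = \left(- \frac{221}{11}\right) 52 = - \frac{11492}{11}$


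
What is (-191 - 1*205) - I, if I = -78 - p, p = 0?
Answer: -318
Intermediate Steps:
I = -78 (I = -78 - 1*0 = -78 + 0 = -78)
(-191 - 1*205) - I = (-191 - 1*205) - 1*(-78) = (-191 - 205) + 78 = -396 + 78 = -318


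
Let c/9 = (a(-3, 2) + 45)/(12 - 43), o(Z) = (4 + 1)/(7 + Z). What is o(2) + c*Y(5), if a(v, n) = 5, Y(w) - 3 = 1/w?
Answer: -12805/279 ≈ -45.896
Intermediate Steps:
Y(w) = 3 + 1/w
o(Z) = 5/(7 + Z)
c = -450/31 (c = 9*((5 + 45)/(12 - 43)) = 9*(50/(-31)) = 9*(50*(-1/31)) = 9*(-50/31) = -450/31 ≈ -14.516)
o(2) + c*Y(5) = 5/(7 + 2) - 450*(3 + 1/5)/31 = 5/9 - 450*(3 + ⅕)/31 = 5*(⅑) - 450/31*16/5 = 5/9 - 1440/31 = -12805/279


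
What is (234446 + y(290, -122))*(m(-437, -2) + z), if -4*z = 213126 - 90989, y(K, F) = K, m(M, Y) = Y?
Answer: -7167957180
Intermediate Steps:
z = -122137/4 (z = -(213126 - 90989)/4 = -¼*122137 = -122137/4 ≈ -30534.)
(234446 + y(290, -122))*(m(-437, -2) + z) = (234446 + 290)*(-2 - 122137/4) = 234736*(-122145/4) = -7167957180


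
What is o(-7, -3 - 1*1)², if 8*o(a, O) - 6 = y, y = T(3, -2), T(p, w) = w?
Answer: ¼ ≈ 0.25000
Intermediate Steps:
y = -2
o(a, O) = ½ (o(a, O) = ¾ + (⅛)*(-2) = ¾ - ¼ = ½)
o(-7, -3 - 1*1)² = (½)² = ¼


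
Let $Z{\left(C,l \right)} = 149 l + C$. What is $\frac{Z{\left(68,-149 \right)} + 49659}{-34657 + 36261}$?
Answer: $\frac{13763}{802} \approx 17.161$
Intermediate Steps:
$Z{\left(C,l \right)} = C + 149 l$
$\frac{Z{\left(68,-149 \right)} + 49659}{-34657 + 36261} = \frac{\left(68 + 149 \left(-149\right)\right) + 49659}{-34657 + 36261} = \frac{\left(68 - 22201\right) + 49659}{1604} = \left(-22133 + 49659\right) \frac{1}{1604} = 27526 \cdot \frac{1}{1604} = \frac{13763}{802}$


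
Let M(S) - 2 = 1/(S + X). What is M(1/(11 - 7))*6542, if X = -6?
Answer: 274764/23 ≈ 11946.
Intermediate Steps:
M(S) = 2 + 1/(-6 + S) (M(S) = 2 + 1/(S - 6) = 2 + 1/(-6 + S))
M(1/(11 - 7))*6542 = ((-11 + 2/(11 - 7))/(-6 + 1/(11 - 7)))*6542 = ((-11 + 2/4)/(-6 + 1/4))*6542 = ((-11 + 2*(1/4))/(-6 + 1/4))*6542 = ((-11 + 1/2)/(-23/4))*6542 = -4/23*(-21/2)*6542 = (42/23)*6542 = 274764/23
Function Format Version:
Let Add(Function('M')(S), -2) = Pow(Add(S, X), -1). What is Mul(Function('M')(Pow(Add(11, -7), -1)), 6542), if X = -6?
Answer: Rational(274764, 23) ≈ 11946.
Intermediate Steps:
Function('M')(S) = Add(2, Pow(Add(-6, S), -1)) (Function('M')(S) = Add(2, Pow(Add(S, -6), -1)) = Add(2, Pow(Add(-6, S), -1)))
Mul(Function('M')(Pow(Add(11, -7), -1)), 6542) = Mul(Mul(Pow(Add(-6, Pow(Add(11, -7), -1)), -1), Add(-11, Mul(2, Pow(Add(11, -7), -1)))), 6542) = Mul(Mul(Pow(Add(-6, Pow(4, -1)), -1), Add(-11, Mul(2, Pow(4, -1)))), 6542) = Mul(Mul(Pow(Add(-6, Rational(1, 4)), -1), Add(-11, Mul(2, Rational(1, 4)))), 6542) = Mul(Mul(Pow(Rational(-23, 4), -1), Add(-11, Rational(1, 2))), 6542) = Mul(Mul(Rational(-4, 23), Rational(-21, 2)), 6542) = Mul(Rational(42, 23), 6542) = Rational(274764, 23)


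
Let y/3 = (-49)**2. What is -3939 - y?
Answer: -11142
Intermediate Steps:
y = 7203 (y = 3*(-49)**2 = 3*2401 = 7203)
-3939 - y = -3939 - 1*7203 = -3939 - 7203 = -11142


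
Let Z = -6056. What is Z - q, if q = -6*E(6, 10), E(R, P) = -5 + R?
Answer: -6050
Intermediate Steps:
q = -6 (q = -6*(-5 + 6) = -6*1 = -6)
Z - q = -6056 - 1*(-6) = -6056 + 6 = -6050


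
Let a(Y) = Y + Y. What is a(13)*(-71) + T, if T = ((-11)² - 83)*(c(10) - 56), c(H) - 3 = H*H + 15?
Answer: 510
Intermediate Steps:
a(Y) = 2*Y
c(H) = 18 + H² (c(H) = 3 + (H*H + 15) = 3 + (H² + 15) = 3 + (15 + H²) = 18 + H²)
T = 2356 (T = ((-11)² - 83)*((18 + 10²) - 56) = (121 - 83)*((18 + 100) - 56) = 38*(118 - 56) = 38*62 = 2356)
a(13)*(-71) + T = (2*13)*(-71) + 2356 = 26*(-71) + 2356 = -1846 + 2356 = 510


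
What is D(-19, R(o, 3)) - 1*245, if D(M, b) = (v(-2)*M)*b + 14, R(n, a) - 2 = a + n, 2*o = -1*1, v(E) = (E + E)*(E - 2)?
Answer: -1599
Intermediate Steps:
v(E) = 2*E*(-2 + E) (v(E) = (2*E)*(-2 + E) = 2*E*(-2 + E))
o = -1/2 (o = (-1*1)/2 = (1/2)*(-1) = -1/2 ≈ -0.50000)
R(n, a) = 2 + a + n (R(n, a) = 2 + (a + n) = 2 + a + n)
D(M, b) = 14 + 16*M*b (D(M, b) = ((2*(-2)*(-2 - 2))*M)*b + 14 = ((2*(-2)*(-4))*M)*b + 14 = (16*M)*b + 14 = 16*M*b + 14 = 14 + 16*M*b)
D(-19, R(o, 3)) - 1*245 = (14 + 16*(-19)*(2 + 3 - 1/2)) - 1*245 = (14 + 16*(-19)*(9/2)) - 245 = (14 - 1368) - 245 = -1354 - 245 = -1599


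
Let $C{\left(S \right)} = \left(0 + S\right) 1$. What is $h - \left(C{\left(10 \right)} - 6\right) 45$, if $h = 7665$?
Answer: $7485$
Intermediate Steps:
$C{\left(S \right)} = S$ ($C{\left(S \right)} = S 1 = S$)
$h - \left(C{\left(10 \right)} - 6\right) 45 = 7665 - \left(10 - 6\right) 45 = 7665 - 4 \cdot 45 = 7665 - 180 = 7485$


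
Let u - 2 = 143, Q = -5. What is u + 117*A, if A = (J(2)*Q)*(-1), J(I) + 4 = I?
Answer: -1025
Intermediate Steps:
u = 145 (u = 2 + 143 = 145)
J(I) = -4 + I
A = -10 (A = ((-4 + 2)*(-5))*(-1) = -2*(-5)*(-1) = 10*(-1) = -10)
u + 117*A = 145 + 117*(-10) = 145 - 1170 = -1025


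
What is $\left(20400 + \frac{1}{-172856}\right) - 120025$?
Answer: $- \frac{17220779001}{172856} \approx -99625.0$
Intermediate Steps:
$\left(20400 + \frac{1}{-172856}\right) - 120025 = \left(20400 - \frac{1}{172856}\right) - 120025 = \frac{3526262399}{172856} - 120025 = - \frac{17220779001}{172856}$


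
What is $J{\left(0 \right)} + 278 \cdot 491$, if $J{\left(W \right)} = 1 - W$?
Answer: $136499$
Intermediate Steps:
$J{\left(0 \right)} + 278 \cdot 491 = \left(1 - 0\right) + 278 \cdot 491 = \left(1 + 0\right) + 136498 = 1 + 136498 = 136499$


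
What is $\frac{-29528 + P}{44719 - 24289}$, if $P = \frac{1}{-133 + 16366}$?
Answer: $- \frac{479328023}{331640190} \approx -1.4453$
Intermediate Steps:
$P = \frac{1}{16233} \approx 6.1603 \cdot 10^{-5}$
$\frac{-29528 + P}{44719 - 24289} = \frac{-29528 + \frac{1}{16233}}{44719 - 24289} = - \frac{479328023}{16233 \cdot 20430} = \left(- \frac{479328023}{16233}\right) \frac{1}{20430} = - \frac{479328023}{331640190}$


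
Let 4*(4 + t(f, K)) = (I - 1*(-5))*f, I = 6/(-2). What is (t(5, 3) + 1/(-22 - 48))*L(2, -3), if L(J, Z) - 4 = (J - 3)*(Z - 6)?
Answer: -689/35 ≈ -19.686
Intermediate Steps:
I = -3 (I = 6*(-½) = -3)
L(J, Z) = 4 + (-6 + Z)*(-3 + J) (L(J, Z) = 4 + (J - 3)*(Z - 6) = 4 + (-3 + J)*(-6 + Z) = 4 + (-6 + Z)*(-3 + J))
t(f, K) = -4 + f/2 (t(f, K) = -4 + ((-3 - 1*(-5))*f)/4 = -4 + ((-3 + 5)*f)/4 = -4 + (2*f)/4 = -4 + f/2)
(t(5, 3) + 1/(-22 - 48))*L(2, -3) = ((-4 + (½)*5) + 1/(-22 - 48))*(22 - 6*2 - 3*(-3) + 2*(-3)) = ((-4 + 5/2) + 1/(-70))*(22 - 12 + 9 - 6) = (-3/2 - 1/70)*13 = -53/35*13 = -689/35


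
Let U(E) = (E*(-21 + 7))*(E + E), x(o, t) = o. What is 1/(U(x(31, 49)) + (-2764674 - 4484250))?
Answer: -1/7275832 ≈ -1.3744e-7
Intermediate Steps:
U(E) = -28*E² (U(E) = (E*(-14))*(2*E) = (-14*E)*(2*E) = -28*E²)
1/(U(x(31, 49)) + (-2764674 - 4484250)) = 1/(-28*31² + (-2764674 - 4484250)) = 1/(-28*961 - 7248924) = 1/(-26908 - 7248924) = 1/(-7275832) = -1/7275832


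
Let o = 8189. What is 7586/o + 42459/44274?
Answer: 227853105/120853262 ≈ 1.8854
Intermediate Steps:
7586/o + 42459/44274 = 7586/8189 + 42459/44274 = 7586*(1/8189) + 42459*(1/44274) = 7586/8189 + 14153/14758 = 227853105/120853262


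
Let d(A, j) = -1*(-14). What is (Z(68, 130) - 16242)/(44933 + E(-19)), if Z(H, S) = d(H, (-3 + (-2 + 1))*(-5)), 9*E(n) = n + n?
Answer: -146052/404359 ≈ -0.36119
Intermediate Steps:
d(A, j) = 14
E(n) = 2*n/9 (E(n) = (n + n)/9 = (2*n)/9 = 2*n/9)
Z(H, S) = 14
(Z(68, 130) - 16242)/(44933 + E(-19)) = (14 - 16242)/(44933 + (2/9)*(-19)) = -16228/(44933 - 38/9) = -16228/404359/9 = -16228*9/404359 = -146052/404359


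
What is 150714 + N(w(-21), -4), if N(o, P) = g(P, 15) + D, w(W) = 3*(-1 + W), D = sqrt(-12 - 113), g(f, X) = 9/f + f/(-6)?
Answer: 1808549/12 + 5*I*sqrt(5) ≈ 1.5071e+5 + 11.18*I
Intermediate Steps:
g(f, X) = 9/f - f/6 (g(f, X) = 9/f + f*(-1/6) = 9/f - f/6)
D = 5*I*sqrt(5) (D = sqrt(-125) = 5*I*sqrt(5) ≈ 11.18*I)
w(W) = -3 + 3*W
N(o, P) = 9/P - P/6 + 5*I*sqrt(5) (N(o, P) = (9/P - P/6) + 5*I*sqrt(5) = 9/P - P/6 + 5*I*sqrt(5))
150714 + N(w(-21), -4) = 150714 + (9/(-4) - 1/6*(-4) + 5*I*sqrt(5)) = 150714 + (9*(-1/4) + 2/3 + 5*I*sqrt(5)) = 150714 + (-9/4 + 2/3 + 5*I*sqrt(5)) = 150714 + (-19/12 + 5*I*sqrt(5)) = 1808549/12 + 5*I*sqrt(5)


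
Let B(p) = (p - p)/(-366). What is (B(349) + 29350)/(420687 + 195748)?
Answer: 5870/123287 ≈ 0.047612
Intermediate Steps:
B(p) = 0 (B(p) = 0*(-1/366) = 0)
(B(349) + 29350)/(420687 + 195748) = (0 + 29350)/(420687 + 195748) = 29350/616435 = 29350*(1/616435) = 5870/123287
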